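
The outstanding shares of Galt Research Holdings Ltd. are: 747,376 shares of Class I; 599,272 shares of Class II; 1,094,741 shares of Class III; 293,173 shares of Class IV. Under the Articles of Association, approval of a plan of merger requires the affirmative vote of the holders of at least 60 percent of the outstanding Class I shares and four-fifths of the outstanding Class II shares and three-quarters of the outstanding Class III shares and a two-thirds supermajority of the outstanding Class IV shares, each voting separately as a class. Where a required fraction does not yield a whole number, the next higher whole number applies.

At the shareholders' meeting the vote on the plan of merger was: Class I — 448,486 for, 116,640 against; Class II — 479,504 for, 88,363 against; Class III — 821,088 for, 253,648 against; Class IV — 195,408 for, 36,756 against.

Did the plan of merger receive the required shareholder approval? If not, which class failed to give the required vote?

Class I: 3/5 of 747376 = 448425.60, rounded up to 448426; 448,426 required, 448,486 in favor — approved.
Class II: 4/5 of 599272 = 479417.60, rounded up to 479418; 479,418 required, 479,504 in favor — approved.
Class III: 3/4 of 1094741 = 821055.75, rounded up to 821056; 821,056 required, 821,088 in favor — approved.
Class IV: 2/3 of 293173 = 195448.67, rounded up to 195449; 195,449 required, 195,408 in favor — not approved.

Not approved — the Class IV shares did not give the required vote.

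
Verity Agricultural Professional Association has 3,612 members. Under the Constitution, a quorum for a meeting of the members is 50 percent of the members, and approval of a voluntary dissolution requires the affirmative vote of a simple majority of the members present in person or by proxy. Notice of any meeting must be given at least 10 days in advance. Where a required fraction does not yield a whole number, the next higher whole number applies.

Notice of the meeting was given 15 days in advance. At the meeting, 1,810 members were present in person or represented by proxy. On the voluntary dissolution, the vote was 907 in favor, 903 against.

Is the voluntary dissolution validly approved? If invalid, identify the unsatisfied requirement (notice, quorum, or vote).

Notice: 15 days given; 10 required. Satisfied.
Quorum: 50% of 3,612 = 1,806; 1,810 present. Satisfied.
Vote: requires a majority of those present (1,810); a majority of 1810 is 906, so 906 needed; 907 in favor. Satisfied.

Valid — all requirements satisfied.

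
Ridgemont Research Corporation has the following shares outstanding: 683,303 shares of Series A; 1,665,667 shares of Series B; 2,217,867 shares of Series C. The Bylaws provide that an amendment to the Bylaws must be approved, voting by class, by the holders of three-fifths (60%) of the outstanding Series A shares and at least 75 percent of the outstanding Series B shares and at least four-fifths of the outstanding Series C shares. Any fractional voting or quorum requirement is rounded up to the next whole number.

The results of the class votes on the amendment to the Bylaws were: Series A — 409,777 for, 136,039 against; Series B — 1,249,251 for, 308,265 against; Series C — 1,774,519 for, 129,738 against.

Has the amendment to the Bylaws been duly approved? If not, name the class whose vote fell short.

Not approved — the Series A shares did not give the required vote.

Series A: 3/5 of 683303 = 409981.80, rounded up to 409982; 409,982 required, 409,777 in favor — not approved.
Series B: 3/4 of 1665667 = 1249250.25, rounded up to 1249251; 1,249,251 required, 1,249,251 in favor — approved.
Series C: 4/5 of 2217867 = 1774293.60, rounded up to 1774294; 1,774,294 required, 1,774,519 in favor — approved.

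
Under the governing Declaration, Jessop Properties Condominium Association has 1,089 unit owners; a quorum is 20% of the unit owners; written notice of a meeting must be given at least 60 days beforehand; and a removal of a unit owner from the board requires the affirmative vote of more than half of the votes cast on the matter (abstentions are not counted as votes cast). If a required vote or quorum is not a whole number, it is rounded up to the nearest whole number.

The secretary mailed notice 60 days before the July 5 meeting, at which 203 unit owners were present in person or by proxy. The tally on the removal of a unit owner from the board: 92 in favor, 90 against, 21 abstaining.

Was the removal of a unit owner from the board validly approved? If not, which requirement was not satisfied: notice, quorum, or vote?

Invalid — quorum requirement not satisfied.

Notice: 60 days given; 60 required. Satisfied.
Quorum: 20% of 1,089 = 217.80, rounded up to 218; 203 present. Not satisfied.
Vote: requires a majority of the votes cast (203 − 21 abstaining = 182); a majority of 182 is 92, so 92 needed; 92 in favor. Satisfied.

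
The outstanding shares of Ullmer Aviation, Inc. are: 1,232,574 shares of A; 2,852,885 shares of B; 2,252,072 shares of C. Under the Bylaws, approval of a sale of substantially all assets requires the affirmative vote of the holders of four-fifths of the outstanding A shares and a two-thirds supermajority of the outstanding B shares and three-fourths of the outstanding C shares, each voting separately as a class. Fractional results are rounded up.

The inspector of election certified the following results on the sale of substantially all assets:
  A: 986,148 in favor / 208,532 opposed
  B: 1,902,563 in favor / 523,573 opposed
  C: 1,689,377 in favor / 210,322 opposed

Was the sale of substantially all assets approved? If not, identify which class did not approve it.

A: 4/5 of 1232574 = 986059.20, rounded up to 986060; 986,060 required, 986,148 in favor — approved.
B: 2/3 of 2852885 = 1901923.33, rounded up to 1901924; 1,901,924 required, 1,902,563 in favor — approved.
C: 3/4 of 2252072 = 1689054; 1,689,054 required, 1,689,377 in favor — approved.

Approved — every class gave the required vote.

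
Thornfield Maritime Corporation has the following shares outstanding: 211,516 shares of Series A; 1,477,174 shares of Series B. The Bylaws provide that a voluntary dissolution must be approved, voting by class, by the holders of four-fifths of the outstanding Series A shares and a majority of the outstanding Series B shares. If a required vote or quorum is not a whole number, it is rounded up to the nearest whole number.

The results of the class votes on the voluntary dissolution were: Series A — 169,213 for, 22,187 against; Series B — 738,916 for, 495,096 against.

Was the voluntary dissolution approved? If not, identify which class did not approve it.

Series A: 4/5 of 211516 = 169212.80, rounded up to 169213; 169,213 required, 169,213 in favor — approved.
Series B: a majority of 1477174 is 738588; 738,588 required, 738,916 in favor — approved.

Approved — every class gave the required vote.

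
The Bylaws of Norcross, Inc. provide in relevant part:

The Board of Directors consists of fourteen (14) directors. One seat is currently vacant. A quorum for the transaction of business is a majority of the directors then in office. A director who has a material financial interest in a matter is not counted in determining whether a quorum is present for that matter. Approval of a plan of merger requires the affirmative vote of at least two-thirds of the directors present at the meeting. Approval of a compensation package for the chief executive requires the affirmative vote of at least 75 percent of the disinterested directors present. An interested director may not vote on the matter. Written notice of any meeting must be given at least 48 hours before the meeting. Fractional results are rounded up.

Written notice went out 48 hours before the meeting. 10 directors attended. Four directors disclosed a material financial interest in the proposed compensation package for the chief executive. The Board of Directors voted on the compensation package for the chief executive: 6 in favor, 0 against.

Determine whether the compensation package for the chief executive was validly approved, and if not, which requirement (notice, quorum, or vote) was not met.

Invalid — quorum requirement not satisfied.

Notice: 48 hours given; 48 required (48 ≥ 48). Satisfied.
Quorum: 10 present, but the 4 interested directors do not count, leaving 6. Quorum is 7. Not satisfied.
Vote: the compensation package for the chief executive requires three-fourths of the disinterested directors present (10 − 4 = 6). 3/4 of 6 = 4.50, rounded up to 5, so 5 affirmative votes are needed; 6 voted in favor. Satisfied. (Moot — without a quorum no business can be validly transacted.)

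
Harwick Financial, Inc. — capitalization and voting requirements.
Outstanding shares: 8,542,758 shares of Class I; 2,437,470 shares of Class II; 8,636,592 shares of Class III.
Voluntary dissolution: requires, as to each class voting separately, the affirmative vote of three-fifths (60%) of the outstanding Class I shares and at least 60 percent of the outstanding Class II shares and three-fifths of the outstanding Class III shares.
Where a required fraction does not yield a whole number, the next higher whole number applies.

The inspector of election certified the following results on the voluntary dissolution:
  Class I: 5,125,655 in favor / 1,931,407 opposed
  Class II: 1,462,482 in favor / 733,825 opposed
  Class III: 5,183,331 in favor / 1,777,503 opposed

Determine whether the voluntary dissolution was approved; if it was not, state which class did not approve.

Class I: 3/5 of 8542758 = 5125654.80, rounded up to 5125655; 5,125,655 required, 5,125,655 in favor — approved.
Class II: 3/5 of 2437470 = 1462482; 1,462,482 required, 1,462,482 in favor — approved.
Class III: 3/5 of 8636592 = 5181955.20, rounded up to 5181956; 5,181,956 required, 5,183,331 in favor — approved.

Approved — every class gave the required vote.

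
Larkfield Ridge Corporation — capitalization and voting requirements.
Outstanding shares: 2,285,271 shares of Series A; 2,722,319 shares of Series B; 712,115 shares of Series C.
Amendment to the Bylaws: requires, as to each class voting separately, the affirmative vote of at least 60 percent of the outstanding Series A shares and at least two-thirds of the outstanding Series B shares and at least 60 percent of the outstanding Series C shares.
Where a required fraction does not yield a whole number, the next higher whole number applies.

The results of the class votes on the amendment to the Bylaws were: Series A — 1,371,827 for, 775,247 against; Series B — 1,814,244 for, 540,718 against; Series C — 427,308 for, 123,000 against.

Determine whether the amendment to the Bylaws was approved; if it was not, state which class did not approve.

Not approved — the Series B shares did not give the required vote.

Series A: 3/5 of 2285271 = 1371162.60, rounded up to 1371163; 1,371,163 required, 1,371,827 in favor — approved.
Series B: 2/3 of 2722319 = 1814879.33, rounded up to 1814880; 1,814,880 required, 1,814,244 in favor — not approved.
Series C: 3/5 of 712115 = 427269; 427,269 required, 427,308 in favor — approved.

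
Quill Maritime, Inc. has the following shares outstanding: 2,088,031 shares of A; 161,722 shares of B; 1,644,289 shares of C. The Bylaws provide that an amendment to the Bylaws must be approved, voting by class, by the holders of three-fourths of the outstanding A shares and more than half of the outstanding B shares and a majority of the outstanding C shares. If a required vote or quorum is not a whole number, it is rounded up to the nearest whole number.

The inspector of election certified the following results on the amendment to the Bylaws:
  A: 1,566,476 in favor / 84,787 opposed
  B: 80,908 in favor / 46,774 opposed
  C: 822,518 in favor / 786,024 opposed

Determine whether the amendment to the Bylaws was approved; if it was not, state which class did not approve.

A: 3/4 of 2088031 = 1566023.25, rounded up to 1566024; 1,566,024 required, 1,566,476 in favor — approved.
B: a majority of 161722 is 80862; 80,862 required, 80,908 in favor — approved.
C: a majority of 1644289 is 822145; 822,145 required, 822,518 in favor — approved.

Approved — every class gave the required vote.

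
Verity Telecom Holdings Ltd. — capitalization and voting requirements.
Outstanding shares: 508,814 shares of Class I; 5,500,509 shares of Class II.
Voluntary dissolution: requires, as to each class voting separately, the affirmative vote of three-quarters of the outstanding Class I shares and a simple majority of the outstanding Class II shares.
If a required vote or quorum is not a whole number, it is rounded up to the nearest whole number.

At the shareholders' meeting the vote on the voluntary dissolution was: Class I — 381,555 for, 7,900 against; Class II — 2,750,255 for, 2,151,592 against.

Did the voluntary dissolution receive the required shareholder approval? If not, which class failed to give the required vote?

Not approved — the Class I shares did not give the required vote.

Class I: 3/4 of 508814 = 381610.50, rounded up to 381611; 381,611 required, 381,555 in favor — not approved.
Class II: a majority of 5500509 is 2750255; 2,750,255 required, 2,750,255 in favor — approved.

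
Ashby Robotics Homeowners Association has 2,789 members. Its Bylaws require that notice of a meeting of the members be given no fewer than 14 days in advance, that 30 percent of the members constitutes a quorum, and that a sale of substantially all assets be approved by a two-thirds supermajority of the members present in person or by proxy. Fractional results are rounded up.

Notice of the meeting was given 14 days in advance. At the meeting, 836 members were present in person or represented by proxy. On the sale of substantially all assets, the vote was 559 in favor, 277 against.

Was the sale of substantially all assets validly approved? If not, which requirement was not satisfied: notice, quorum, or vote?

Invalid — quorum requirement not satisfied.

Notice: 14 days given; 14 required. Satisfied.
Quorum: 30% of 2,789 = 836.70, rounded up to 837; 836 present. Not satisfied.
Vote: requires two-thirds of those present (836); 2/3 of 836 = 557.33, rounded up to 558, so 558 needed; 559 in favor. Satisfied.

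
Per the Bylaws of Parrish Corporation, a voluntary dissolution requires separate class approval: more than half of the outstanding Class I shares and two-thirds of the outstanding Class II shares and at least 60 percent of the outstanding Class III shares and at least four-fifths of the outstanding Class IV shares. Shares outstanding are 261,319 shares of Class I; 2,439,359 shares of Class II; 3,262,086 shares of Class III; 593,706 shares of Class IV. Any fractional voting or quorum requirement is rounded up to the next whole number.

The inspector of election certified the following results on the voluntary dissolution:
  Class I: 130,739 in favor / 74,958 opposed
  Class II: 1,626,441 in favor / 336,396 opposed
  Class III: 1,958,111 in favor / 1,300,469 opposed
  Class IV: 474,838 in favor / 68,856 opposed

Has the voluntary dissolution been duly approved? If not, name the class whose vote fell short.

Class I: a majority of 261319 is 130660; 130,660 required, 130,739 in favor — approved.
Class II: 2/3 of 2439359 = 1626239.33, rounded up to 1626240; 1,626,240 required, 1,626,441 in favor — approved.
Class III: 3/5 of 3262086 = 1957251.60, rounded up to 1957252; 1,957,252 required, 1,958,111 in favor — approved.
Class IV: 4/5 of 593706 = 474964.80, rounded up to 474965; 474,965 required, 474,838 in favor — not approved.

Not approved — the Class IV shares did not give the required vote.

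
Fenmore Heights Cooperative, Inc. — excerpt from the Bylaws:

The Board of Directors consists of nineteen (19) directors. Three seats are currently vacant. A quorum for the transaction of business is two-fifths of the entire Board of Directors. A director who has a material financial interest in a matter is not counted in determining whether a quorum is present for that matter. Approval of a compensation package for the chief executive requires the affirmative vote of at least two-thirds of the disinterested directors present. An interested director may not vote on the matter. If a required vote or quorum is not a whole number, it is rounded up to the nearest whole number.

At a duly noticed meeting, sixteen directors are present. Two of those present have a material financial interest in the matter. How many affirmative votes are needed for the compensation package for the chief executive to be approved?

The compensation package for the chief executive requires two-thirds of the disinterested directors present (16 − 2 = 14).
2/3 of 14 = 9.33, rounded up to 10.

10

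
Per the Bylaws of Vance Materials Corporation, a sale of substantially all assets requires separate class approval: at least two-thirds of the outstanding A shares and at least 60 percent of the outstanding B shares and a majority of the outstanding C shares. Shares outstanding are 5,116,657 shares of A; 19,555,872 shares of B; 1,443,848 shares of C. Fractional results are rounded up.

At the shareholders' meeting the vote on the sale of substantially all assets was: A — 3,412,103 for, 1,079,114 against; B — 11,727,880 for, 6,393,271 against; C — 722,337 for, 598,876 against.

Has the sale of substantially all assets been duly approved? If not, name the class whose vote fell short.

A: 2/3 of 5116657 = 3411104.67, rounded up to 3411105; 3,411,105 required, 3,412,103 in favor — approved.
B: 3/5 of 19555872 = 11733523.20, rounded up to 11733524; 11,733,524 required, 11,727,880 in favor — not approved.
C: a majority of 1443848 is 721925; 721,925 required, 722,337 in favor — approved.

Not approved — the B shares did not give the required vote.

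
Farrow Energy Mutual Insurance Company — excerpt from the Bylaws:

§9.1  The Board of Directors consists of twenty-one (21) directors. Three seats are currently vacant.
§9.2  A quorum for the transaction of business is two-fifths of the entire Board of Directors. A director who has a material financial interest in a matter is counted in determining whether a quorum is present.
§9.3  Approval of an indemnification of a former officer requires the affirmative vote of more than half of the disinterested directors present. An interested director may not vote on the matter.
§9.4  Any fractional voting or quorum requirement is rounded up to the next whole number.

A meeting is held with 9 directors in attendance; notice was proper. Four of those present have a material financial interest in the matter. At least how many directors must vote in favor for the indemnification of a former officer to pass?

3

The indemnification of a former officer requires a majority of the disinterested directors present (9 − 4 = 5).
A majority of 5 is 3.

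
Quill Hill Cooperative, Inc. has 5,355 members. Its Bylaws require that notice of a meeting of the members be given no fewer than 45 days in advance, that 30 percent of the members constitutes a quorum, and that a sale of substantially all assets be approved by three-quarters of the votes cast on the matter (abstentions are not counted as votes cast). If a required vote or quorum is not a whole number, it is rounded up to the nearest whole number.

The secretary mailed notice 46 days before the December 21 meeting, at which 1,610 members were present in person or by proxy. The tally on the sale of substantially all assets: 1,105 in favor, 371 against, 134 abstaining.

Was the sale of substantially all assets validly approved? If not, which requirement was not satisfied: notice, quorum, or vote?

Notice: 46 days given; 45 required. Satisfied.
Quorum: 30% of 5,355 = 1,606.50, rounded up to 1,607; 1,610 present. Satisfied.
Vote: requires three-fourths of the votes cast (1,610 − 134 abstaining = 1,476); 3/4 of 1476 = 1107, so 1,107 needed; 1,105 in favor. Not satisfied.

Invalid — vote requirement not satisfied.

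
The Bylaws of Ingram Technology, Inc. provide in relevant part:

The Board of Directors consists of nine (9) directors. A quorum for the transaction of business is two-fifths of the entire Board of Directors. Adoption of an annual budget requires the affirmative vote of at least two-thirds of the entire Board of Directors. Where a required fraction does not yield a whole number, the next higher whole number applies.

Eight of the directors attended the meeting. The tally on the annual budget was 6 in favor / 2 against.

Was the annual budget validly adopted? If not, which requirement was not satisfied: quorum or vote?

Valid — all requirements satisfied.

Quorum: 8 present; quorum is 4. Satisfied.
Vote: the annual budget requires two-thirds of the entire Board of Directors (9). 2/3 of 9 = 6, so 6 affirmative votes are needed; 6 voted in favor. Satisfied.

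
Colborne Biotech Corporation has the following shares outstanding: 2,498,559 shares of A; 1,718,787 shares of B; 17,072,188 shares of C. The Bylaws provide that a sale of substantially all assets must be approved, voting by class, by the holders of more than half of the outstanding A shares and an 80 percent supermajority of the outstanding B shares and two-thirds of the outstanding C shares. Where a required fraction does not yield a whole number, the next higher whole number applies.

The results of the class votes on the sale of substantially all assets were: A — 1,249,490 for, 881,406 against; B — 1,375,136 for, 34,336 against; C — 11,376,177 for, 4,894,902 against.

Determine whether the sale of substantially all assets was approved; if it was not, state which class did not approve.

A: a majority of 2498559 is 1249280; 1,249,280 required, 1,249,490 in favor — approved.
B: 4/5 of 1718787 = 1375029.60, rounded up to 1375030; 1,375,030 required, 1,375,136 in favor — approved.
C: 2/3 of 17072188 = 11381458.67, rounded up to 11381459; 11,381,459 required, 11,376,177 in favor — not approved.

Not approved — the C shares did not give the required vote.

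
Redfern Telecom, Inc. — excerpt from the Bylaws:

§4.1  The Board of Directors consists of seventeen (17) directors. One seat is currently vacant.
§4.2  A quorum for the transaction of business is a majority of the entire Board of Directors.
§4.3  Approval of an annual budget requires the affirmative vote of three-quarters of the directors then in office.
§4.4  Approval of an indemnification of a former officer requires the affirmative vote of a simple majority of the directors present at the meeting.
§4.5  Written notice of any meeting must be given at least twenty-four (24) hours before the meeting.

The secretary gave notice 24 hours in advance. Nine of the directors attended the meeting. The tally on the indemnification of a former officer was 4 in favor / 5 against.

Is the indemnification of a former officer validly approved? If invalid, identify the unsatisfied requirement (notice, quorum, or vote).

Invalid — vote requirement not satisfied.

Notice: 24 hours given; 24 required (24 ≥ 24). Satisfied.
Quorum: 9 present; quorum is 9. Satisfied.
Vote: the indemnification of a former officer requires a majority of the directors present (9). A majority of 9 is 5, so 5 affirmative votes are needed; 4 voted in favor. Not satisfied.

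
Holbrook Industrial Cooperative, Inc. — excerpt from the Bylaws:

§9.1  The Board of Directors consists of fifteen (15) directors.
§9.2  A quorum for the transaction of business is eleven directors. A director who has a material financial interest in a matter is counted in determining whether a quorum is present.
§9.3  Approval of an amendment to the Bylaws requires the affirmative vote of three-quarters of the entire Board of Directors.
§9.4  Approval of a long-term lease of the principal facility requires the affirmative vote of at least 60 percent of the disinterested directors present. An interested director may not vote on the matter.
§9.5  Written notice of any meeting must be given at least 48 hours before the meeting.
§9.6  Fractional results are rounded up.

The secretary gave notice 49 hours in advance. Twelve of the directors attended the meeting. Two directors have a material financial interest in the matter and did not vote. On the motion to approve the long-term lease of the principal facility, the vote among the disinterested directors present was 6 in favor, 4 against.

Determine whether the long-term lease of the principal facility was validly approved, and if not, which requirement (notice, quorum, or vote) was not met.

Notice: 49 hours given; 48 required (49 ≥ 48). Satisfied.
Quorum: 12 present (interested directors count toward quorum); quorum is 11. Satisfied.
Vote: the long-term lease of the principal facility requires three-fifths of the disinterested directors present (12 − 2 = 10). 3/5 of 10 = 6, so 6 affirmative votes are needed; 6 voted in favor. Satisfied.

Valid — all requirements satisfied.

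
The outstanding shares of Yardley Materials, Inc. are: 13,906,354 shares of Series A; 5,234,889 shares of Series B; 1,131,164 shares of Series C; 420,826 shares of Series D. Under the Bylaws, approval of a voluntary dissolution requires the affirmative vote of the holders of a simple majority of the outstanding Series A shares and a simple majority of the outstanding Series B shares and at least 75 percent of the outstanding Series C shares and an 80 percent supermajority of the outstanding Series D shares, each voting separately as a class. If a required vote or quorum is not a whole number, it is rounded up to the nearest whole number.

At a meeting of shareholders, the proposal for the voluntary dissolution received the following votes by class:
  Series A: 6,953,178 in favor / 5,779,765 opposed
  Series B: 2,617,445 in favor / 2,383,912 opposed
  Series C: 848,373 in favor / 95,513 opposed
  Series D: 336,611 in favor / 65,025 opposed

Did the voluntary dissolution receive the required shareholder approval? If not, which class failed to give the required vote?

Series A: a majority of 13906354 is 6953178; 6,953,178 required, 6,953,178 in favor — approved.
Series B: a majority of 5234889 is 2617445; 2,617,445 required, 2,617,445 in favor — approved.
Series C: 3/4 of 1131164 = 848373; 848,373 required, 848,373 in favor — approved.
Series D: 4/5 of 420826 = 336660.80, rounded up to 336661; 336,661 required, 336,611 in favor — not approved.

Not approved — the Series D shares did not give the required vote.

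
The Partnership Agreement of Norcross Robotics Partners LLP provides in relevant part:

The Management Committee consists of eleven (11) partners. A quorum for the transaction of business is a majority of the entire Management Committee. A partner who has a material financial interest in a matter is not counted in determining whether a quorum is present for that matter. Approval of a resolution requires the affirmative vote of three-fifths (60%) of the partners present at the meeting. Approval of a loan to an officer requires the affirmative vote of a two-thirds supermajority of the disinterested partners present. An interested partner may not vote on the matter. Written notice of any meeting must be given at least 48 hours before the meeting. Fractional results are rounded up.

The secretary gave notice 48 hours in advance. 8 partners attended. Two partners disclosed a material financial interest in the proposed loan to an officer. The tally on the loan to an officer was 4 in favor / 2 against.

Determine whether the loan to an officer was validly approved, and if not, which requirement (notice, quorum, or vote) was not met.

Valid — all requirements satisfied.

Notice: 48 hours given; 48 required (48 ≥ 48). Satisfied.
Quorum: 8 present, but the 2 interested partners do not count, leaving 6. Quorum is 6. Satisfied.
Vote: the loan to an officer requires two-thirds of the disinterested partners present (8 − 2 = 6). 2/3 of 6 = 4, so 4 affirmative votes are needed; 4 voted in favor. Satisfied.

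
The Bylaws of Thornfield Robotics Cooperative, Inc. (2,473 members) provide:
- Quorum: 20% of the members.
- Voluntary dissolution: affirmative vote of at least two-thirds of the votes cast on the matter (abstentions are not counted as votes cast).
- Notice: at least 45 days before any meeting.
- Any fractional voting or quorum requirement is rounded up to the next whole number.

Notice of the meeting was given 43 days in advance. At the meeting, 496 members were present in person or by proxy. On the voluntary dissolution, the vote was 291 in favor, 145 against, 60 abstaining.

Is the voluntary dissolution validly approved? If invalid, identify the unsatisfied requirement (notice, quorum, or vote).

Notice: 43 days given; 45 required. Not satisfied.
Quorum: 20% of 2,473 = 494.60, rounded up to 495; 496 present. Satisfied.
Vote: requires two-thirds of the votes cast (496 − 60 abstaining = 436); 2/3 of 436 = 290.67, rounded up to 291, so 291 needed; 291 in favor. Satisfied.

Invalid — notice requirement not satisfied.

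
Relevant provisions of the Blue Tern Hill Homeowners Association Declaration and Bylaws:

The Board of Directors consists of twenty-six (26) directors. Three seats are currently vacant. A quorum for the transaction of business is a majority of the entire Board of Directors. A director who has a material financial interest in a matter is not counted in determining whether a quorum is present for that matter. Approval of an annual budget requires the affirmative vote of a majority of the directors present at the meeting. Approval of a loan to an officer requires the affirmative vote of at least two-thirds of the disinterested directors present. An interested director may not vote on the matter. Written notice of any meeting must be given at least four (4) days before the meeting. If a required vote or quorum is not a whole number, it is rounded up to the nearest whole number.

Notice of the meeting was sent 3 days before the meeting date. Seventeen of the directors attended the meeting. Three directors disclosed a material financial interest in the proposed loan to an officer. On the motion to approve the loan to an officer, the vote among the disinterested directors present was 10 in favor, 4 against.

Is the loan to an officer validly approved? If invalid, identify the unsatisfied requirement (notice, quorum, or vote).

Invalid — notice requirement not satisfied.

Notice: 3 days given; 4 required (3 < 4). Not satisfied.
Quorum: 17 present, but the 3 interested directors do not count, leaving 14. Quorum is 14. Satisfied.
Vote: the loan to an officer requires two-thirds of the disinterested directors present (17 − 3 = 14). 2/3 of 14 = 9.33, rounded up to 10, so 10 affirmative votes are needed; 10 voted in favor. Satisfied.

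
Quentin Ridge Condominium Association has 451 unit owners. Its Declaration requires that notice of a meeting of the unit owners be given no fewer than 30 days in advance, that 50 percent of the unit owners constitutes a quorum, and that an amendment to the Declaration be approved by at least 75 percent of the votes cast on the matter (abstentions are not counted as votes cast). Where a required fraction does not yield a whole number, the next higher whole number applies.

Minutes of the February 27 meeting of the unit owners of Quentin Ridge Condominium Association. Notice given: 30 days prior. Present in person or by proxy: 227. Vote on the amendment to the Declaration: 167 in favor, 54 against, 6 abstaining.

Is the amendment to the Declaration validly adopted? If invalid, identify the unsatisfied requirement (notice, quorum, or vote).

Valid — all requirements satisfied.

Notice: 30 days given; 30 required. Satisfied.
Quorum: 50% of 451 = 225.50, rounded up to 226; 227 present. Satisfied.
Vote: requires three-fourths of the votes cast (227 − 6 abstaining = 221); 3/4 of 221 = 165.75, rounded up to 166, so 166 needed; 167 in favor. Satisfied.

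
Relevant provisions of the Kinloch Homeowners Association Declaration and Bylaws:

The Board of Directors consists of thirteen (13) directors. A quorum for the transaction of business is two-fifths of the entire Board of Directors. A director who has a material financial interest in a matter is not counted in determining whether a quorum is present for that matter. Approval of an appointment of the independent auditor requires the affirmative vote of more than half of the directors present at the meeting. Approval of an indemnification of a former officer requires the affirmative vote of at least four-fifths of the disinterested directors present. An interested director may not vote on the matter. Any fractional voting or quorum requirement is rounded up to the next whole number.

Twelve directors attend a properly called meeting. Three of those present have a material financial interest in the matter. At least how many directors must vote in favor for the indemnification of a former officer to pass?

8

The indemnification of a former officer requires four-fifths of the disinterested directors present (12 − 3 = 9).
4/5 of 9 = 7.20, rounded up to 8.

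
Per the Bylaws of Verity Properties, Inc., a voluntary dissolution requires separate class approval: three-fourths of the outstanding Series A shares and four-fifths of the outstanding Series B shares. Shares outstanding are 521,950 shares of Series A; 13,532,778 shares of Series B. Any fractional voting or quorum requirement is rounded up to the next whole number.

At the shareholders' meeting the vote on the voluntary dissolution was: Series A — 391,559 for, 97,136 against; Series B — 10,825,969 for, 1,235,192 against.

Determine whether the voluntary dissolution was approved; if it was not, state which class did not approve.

Not approved — the Series B shares did not give the required vote.

Series A: 3/4 of 521950 = 391462.50, rounded up to 391463; 391,463 required, 391,559 in favor — approved.
Series B: 4/5 of 13532778 = 10826222.40, rounded up to 10826223; 10,826,223 required, 10,825,969 in favor — not approved.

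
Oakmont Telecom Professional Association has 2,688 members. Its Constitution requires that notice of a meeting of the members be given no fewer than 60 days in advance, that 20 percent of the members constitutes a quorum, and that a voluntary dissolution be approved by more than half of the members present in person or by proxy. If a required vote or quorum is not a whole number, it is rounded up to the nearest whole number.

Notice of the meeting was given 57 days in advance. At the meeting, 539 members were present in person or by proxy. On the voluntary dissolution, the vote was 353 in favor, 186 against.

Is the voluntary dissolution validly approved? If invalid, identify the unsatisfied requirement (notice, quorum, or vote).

Invalid — notice requirement not satisfied.

Notice: 57 days given; 60 required. Not satisfied.
Quorum: 20% of 2,688 = 537.60, rounded up to 538; 539 present. Satisfied.
Vote: requires a majority of those present (539); a majority of 539 is 270, so 270 needed; 353 in favor. Satisfied.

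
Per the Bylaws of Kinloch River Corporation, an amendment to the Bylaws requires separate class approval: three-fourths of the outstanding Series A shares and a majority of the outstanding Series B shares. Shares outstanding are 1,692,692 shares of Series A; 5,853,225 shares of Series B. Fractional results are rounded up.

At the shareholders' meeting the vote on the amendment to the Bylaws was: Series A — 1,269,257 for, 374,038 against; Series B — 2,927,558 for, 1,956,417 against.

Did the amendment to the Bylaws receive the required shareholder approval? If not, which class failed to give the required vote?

Not approved — the Series A shares did not give the required vote.

Series A: 3/4 of 1692692 = 1269519; 1,269,519 required, 1,269,257 in favor — not approved.
Series B: a majority of 5853225 is 2926613; 2,926,613 required, 2,927,558 in favor — approved.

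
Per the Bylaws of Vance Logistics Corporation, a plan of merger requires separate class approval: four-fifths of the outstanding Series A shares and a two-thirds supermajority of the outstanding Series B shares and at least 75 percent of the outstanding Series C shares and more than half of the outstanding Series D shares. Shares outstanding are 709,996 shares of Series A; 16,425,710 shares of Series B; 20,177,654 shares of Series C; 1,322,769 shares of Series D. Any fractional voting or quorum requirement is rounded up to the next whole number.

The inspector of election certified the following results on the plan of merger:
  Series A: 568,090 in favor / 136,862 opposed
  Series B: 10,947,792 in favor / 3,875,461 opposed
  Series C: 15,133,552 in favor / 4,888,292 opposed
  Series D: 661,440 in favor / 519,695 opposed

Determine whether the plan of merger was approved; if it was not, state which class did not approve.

Series A: 4/5 of 709996 = 567996.80, rounded up to 567997; 567,997 required, 568,090 in favor — approved.
Series B: 2/3 of 16425710 = 10950473.33, rounded up to 10950474; 10,950,474 required, 10,947,792 in favor — not approved.
Series C: 3/4 of 20177654 = 15133240.50, rounded up to 15133241; 15,133,241 required, 15,133,552 in favor — approved.
Series D: a majority of 1322769 is 661385; 661,385 required, 661,440 in favor — approved.

Not approved — the Series B shares did not give the required vote.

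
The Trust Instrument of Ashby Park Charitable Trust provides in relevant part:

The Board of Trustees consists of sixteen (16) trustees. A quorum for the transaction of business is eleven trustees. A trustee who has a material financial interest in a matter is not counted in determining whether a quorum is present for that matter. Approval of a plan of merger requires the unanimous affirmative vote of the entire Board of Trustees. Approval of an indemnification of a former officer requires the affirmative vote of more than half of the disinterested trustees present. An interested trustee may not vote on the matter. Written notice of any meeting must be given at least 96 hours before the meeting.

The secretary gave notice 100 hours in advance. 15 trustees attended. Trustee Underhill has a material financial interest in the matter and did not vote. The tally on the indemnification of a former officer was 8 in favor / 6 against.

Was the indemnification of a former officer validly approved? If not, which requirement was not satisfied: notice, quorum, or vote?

Valid — all requirements satisfied.

Notice: 100 hours given; 96 required (100 ≥ 96). Satisfied.
Quorum: 15 present, but the 1 interested trustee does not count, leaving 14. Quorum is 11. Satisfied.
Vote: the indemnification of a former officer requires a majority of the disinterested trustees present (15 − 1 = 14). A majority of 14 is 8, so 8 affirmative votes are needed; 8 voted in favor. Satisfied.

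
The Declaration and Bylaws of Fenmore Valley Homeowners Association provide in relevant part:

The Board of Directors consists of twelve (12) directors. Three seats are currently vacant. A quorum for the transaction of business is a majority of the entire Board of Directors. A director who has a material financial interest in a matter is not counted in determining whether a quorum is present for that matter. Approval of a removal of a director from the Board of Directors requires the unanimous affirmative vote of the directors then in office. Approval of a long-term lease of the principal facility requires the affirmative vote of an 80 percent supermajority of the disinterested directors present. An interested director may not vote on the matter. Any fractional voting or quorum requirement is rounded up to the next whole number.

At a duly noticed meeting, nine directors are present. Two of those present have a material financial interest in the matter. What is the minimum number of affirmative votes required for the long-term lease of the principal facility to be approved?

The long-term lease of the principal facility requires four-fifths of the disinterested directors present (9 − 2 = 7).
4/5 of 7 = 5.60, rounded up to 6.

6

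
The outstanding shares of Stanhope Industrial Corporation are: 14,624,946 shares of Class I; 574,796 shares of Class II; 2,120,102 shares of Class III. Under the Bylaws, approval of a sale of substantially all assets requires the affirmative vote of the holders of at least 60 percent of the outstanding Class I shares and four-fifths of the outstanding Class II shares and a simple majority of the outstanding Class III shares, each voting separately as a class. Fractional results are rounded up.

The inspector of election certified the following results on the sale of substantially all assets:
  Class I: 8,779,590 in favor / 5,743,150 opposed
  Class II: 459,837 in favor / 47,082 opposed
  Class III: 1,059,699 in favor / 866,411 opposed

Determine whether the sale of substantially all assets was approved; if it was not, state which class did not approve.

Class I: 3/5 of 14624946 = 8774967.60, rounded up to 8774968; 8,774,968 required, 8,779,590 in favor — approved.
Class II: 4/5 of 574796 = 459836.80, rounded up to 459837; 459,837 required, 459,837 in favor — approved.
Class III: a majority of 2120102 is 1060052; 1,060,052 required, 1,059,699 in favor — not approved.

Not approved — the Class III shares did not give the required vote.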